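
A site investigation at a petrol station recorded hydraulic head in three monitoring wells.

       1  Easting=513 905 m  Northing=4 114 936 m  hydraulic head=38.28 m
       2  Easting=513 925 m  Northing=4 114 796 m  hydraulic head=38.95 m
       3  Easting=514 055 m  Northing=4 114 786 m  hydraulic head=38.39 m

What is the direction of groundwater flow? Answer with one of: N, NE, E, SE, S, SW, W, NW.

With h = a·x + b·y + c and 1 as origin, the differences give:
  20·a + (-140)·b = +0.67
  150·a + (-150)·b = +0.11
Eliminate b (×(-150) and ×(-140), subtract): 18000·a = -85.100 → a = ∂h/∂x = -0.004728
Back-substitute: b = ∂h/∂y = -0.005461.
Flow = −∇h = (+0.004728 east, +0.005461 north), which points northeast.

NE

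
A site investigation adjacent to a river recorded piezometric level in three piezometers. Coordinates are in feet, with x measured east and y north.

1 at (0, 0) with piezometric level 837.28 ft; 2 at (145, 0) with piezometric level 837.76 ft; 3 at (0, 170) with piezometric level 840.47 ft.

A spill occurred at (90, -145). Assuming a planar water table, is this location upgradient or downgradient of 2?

downgradient

∂h/∂x = (837.76 − 837.28) / (145 − 0) = +0.003310
∂h/∂y = (840.47 − 837.28) / (170 − 0) = +0.01876
Head at (90, -145) = 837.28 + (+0.003310)·(90) + (+0.01876)·(-145) = 834.86 ft.
That is lower than the 837.76 ft at 2, so the point is downgradient.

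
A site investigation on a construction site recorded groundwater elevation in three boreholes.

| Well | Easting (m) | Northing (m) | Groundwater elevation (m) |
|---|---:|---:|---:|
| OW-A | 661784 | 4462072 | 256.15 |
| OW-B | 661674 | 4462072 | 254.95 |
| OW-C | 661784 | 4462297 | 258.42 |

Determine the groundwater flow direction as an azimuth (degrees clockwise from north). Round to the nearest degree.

227°

∂h/∂x = (254.95 − 256.15) / (661674 − 661784) = +0.01091
∂h/∂y = (258.42 − 256.15) / (4462297 − 4462072) = +0.01009
Flow direction (−∇h) has components (-0.01091 E, -0.01009 N).
Azimuth = atan2(E, N) = atan2(-0.01091, -0.01009) = 227.2° ≈ 227°.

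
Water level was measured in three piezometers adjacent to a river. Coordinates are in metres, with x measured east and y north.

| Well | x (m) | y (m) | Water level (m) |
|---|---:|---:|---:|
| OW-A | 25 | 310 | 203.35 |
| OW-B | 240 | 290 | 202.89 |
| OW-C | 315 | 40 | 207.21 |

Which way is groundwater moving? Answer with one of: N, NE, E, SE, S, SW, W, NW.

N

With h = a·x + b·y + c and OW-A as origin, the differences give:
  215·a + (-20)·b = -0.46
  290·a + (-270)·b = +3.86
Eliminate b (×(-270) and ×(-20), subtract): -52250·a = 201.400 → a = ∂h/∂x = -0.003855
Back-substitute: b = ∂h/∂y = -0.01844.
Flow = −∇h = (+0.003855 east, +0.01844 north), which points north.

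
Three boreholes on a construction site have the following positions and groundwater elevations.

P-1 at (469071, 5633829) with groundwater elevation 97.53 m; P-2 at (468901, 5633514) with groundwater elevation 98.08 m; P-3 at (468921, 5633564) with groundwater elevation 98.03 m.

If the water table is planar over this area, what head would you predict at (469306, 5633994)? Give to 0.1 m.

Differences from P-1: to P-2 (Δx, Δy, Δh) = (-170, -315, +0.55); to P-3 = (-150, -265, +0.50).
Determinant of the coordinate differences = (-170)·(-265) − (-150)·(-315) = -2200.
∂h/∂x = [(+0.55)·(-265) − (+0.50)·(-315)] / -2200 = -0.005341
∂h/∂y = [(-170)·(+0.50) − (-150)·(+0.55)] / -2200 = +0.001136
h(469306, 5633994) = 97.53 + (-0.005341)·(235) + (+0.001136)·(165) = 97.53 -1.255 +0.188 = 96.462 m.

96.5 m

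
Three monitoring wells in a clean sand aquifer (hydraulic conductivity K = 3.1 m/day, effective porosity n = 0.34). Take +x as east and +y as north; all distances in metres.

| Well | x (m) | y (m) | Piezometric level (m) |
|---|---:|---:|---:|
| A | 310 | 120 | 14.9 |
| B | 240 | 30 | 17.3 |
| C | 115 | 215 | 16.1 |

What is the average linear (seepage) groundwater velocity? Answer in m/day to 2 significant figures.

Taking A as reference: B−A = (-70, -90, +2.4); C−A = (-195, 95, +1.2).
Determinant of the coordinate differences = (-70)·95 − (-195)·(-90) = -24200.
∂h/∂x = [(+2.4)·95 − (+1.2)·(-90)] / -24200 = -0.01388
∂h/∂y = [(-70)·(+1.2) − (-195)·(+2.4)] / -24200 = -0.01587
|∇h| = √(-0.01388² + -0.01587²) = 0.02108
Seepage velocity v = K·i/n = 3.1 × 0.02108 / 0.34 = 0.1922 m/day.

0.19 m/day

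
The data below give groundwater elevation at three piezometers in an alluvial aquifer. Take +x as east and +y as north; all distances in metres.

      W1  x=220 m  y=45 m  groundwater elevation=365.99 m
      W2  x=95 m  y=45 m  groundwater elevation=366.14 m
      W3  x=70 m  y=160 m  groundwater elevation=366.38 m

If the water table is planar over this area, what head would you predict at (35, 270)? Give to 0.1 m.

With h = a·x + b·y + c and W1 as origin, the differences give:
  (-125)·a + 0·b = +0.15
  (-150)·a + 115·b = +0.39
Eliminate b (×115 and ×0, subtract): -14375·a = 17.250 → a = ∂h/∂x = -0.001200
Back-substitute: b = ∂h/∂y = +0.001826.
h(35, 270) = 365.99 + (-0.001200)·(-185) + (+0.001826)·(225) = 365.99 +0.222 +0.411 = 366.623 m.

366.6 m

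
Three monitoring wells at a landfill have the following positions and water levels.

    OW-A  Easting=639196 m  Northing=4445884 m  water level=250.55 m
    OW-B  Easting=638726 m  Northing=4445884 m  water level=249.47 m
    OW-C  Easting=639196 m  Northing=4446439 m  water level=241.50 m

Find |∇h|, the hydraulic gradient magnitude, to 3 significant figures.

∂h/∂x = (249.47 − 250.55) / (638726 − 639196) = +0.002298
∂h/∂y = (241.50 − 250.55) / (4446439 − 4445884) = -0.01631
|∇h| = √(0.002298² + -0.01631²) = 0.01647

0.0165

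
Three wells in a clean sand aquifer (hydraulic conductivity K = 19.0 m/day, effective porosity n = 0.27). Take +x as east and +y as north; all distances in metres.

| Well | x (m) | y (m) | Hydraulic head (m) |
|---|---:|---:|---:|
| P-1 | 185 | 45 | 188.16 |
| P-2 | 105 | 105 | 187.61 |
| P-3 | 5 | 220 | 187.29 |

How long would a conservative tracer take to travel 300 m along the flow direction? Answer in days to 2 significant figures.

With h = a·x + b·y + c and P-1 as origin, the differences give:
  (-80)·a + 60·b = -0.55
  (-180)·a + 175·b = -0.87
Eliminate b (×175 and ×60, subtract): -3200·a = -44.050 → a = ∂h/∂x = +0.01377
Back-substitute: b = ∂h/∂y = +0.009187.
|∇h| = √(0.01377² + 0.009187²) = 0.01655
Seepage velocity v = K·i/n = 19.0 × 0.01655 / 0.27 = 1.165 m/day.
t = 300 / 1.165 = 257.5 days.

260 days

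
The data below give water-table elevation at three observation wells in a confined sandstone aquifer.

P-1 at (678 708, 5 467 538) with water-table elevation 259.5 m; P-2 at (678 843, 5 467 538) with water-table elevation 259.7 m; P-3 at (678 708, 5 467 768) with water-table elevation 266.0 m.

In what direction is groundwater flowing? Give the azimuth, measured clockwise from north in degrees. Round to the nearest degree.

183°

∂h/∂x = (259.7 − 259.5) / (678843 − 678708) = +0.001481
∂h/∂y = (266.0 − 259.5) / (5467768 − 5467538) = +0.02826
Flow direction (−∇h) has components (-0.001481 E, -0.02826 N).
Azimuth = atan2(E, N) = atan2(-0.001481, -0.02826) = 183.0° ≈ 183°.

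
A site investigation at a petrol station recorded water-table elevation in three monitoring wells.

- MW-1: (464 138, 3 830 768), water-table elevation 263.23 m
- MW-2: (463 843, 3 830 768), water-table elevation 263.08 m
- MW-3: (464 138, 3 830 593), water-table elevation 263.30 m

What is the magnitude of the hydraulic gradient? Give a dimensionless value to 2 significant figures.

∂h/∂x = (263.08 − 263.23) / (463843 − 464138) = +0.0005085
∂h/∂y = (263.30 − 263.23) / (3830593 − 3830768) = -0.0004000
|∇h| = √(0.0005085² + -0.0004000²) = 0.000647

0.00065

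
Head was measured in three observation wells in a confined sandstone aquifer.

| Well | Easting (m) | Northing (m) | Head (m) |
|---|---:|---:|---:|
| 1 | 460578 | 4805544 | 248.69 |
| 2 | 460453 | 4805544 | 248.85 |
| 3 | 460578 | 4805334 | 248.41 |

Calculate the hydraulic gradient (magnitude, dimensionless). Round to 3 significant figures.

0.00185

∂h/∂x = (248.85 − 248.69) / (460453 − 460578) = -0.001280
∂h/∂y = (248.41 − 248.69) / (4805334 − 4805544) = +0.001333
|∇h| = √(-0.001280² + 0.001333²) = 0.001848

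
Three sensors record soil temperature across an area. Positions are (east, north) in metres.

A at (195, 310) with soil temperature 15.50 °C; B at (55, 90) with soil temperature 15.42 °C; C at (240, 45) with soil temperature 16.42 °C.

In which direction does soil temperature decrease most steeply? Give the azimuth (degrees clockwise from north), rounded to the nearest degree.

299°

Three-point gradient (reference A): Δ to B = (-140, -220, -0.08), Δ to C = (45, -265, +0.92).
∂T/∂x = +0.004757, ∂T/∂y = -0.002664 (det = 47000).
Steepest decrease is along −∇f: components (-0.004757 E, +0.002664 N).
Azimuth = atan2(-0.004757, +0.002664) = 299.2° ≈ 299°.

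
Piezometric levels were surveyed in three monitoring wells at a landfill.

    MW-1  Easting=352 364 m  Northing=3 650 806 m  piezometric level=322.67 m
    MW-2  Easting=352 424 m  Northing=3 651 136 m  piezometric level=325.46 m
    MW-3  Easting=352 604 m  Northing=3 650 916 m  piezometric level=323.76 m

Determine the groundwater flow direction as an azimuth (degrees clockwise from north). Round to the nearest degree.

185°

With h = a·x + b·y + c and MW-1 as origin, the differences give:
  60·a + 330·b = +2.79
  240·a + 110·b = +1.09
Eliminate b (×110 and ×330, subtract): -72600·a = -52.800 → a = ∂h/∂x = +0.0007273
Back-substitute: b = ∂h/∂y = +0.008322.
Flow direction (−∇h) has components (-0.0007273 E, -0.008322 N).
Azimuth = atan2(E, N) = atan2(-0.0007273, -0.008322) = 185.0° ≈ 185°.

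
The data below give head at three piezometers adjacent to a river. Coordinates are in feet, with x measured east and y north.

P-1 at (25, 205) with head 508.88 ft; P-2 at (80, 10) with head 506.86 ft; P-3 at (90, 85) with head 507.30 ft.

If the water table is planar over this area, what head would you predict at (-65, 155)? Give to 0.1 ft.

509.5 ft

Taking P-1 as reference: P-2−P-1 = (55, -195, -2.02); P-3−P-1 = (65, -120, -1.58).
Solve a·Δx + b·Δy = Δh: det = 55·(-120) − 65·(-195) = 6075.
∂h/∂x = [(-2.02)·(-120) − (-1.58)·(-195)] / 6075 = -0.01081
∂h/∂y = [55·(-1.58) − 65·(-2.02)] / 6075 = +0.007309
h(-65, 155) = 508.88 + (-0.01081)·(-90) + (+0.007309)·(-50) = 508.88 +0.973 -0.365 = 509.488 ft.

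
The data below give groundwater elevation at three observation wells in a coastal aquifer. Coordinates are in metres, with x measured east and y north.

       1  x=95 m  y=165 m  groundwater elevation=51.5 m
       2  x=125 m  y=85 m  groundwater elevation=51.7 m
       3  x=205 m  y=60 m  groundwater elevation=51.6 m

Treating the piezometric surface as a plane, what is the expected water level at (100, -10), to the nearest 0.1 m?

52.1 m

Differences from 1: to 2 (Δx, Δy, Δh) = (30, -80, +0.2); to 3 = (110, -105, +0.1).
Solve a·Δx + b·Δy = Δh: det = 30·(-105) − 110·(-80) = 5650.
∂h/∂x = [(+0.2)·(-105) − (+0.1)·(-80)] / 5650 = -0.002301
∂h/∂y = [30·(+0.1) − 110·(+0.2)] / 5650 = -0.003363
h(100, -10) = 51.5 + (-0.002301)·(5) + (-0.003363)·(-175) = 51.5 -0.012 +0.588 = 52.077 m.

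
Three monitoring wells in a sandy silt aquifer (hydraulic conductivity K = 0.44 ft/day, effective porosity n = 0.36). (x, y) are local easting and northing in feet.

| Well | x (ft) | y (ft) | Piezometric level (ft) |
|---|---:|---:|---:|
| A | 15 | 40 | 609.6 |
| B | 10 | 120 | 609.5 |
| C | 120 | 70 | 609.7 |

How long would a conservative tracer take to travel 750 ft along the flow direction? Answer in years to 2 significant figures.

970 years

Differences from A: to B (Δx, Δy, Δh) = (-5, 80, -0.1); to C = (105, 30, +0.1).
Determinant of the coordinate differences = (-5)·30 − 105·80 = -8550.
∂h/∂x = [(-0.1)·30 − (+0.1)·80] / -8550 = +0.001287
∂h/∂y = [(-5)·(+0.1) − 105·(-0.1)] / -8550 = -0.001170
|∇h| = √(0.001287² + -0.001170²) = 0.001739
Seepage velocity v = K·i/n = 0.44 × 0.001739 / 0.36 = 0.002125 ft/day.
t = 750 / 0.002125 = 3.529e+05 days = 966 years.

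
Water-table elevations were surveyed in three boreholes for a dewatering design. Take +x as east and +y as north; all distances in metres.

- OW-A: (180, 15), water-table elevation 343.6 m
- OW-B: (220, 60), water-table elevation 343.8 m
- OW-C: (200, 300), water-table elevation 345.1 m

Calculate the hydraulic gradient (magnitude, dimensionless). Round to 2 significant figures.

0.0054

With h = a·x + b·y + c and OW-A as origin, the differences give:
  40·a + 45·b = +0.2
  20·a + 285·b = +1.5
Eliminate b (×285 and ×45, subtract): 10500·a = -10.50 → a = ∂h/∂x = -0.001000
Back-substitute: b = ∂h/∂y = +0.005333.
|∇h| = √(-0.001000² + 0.005333²) = 0.005426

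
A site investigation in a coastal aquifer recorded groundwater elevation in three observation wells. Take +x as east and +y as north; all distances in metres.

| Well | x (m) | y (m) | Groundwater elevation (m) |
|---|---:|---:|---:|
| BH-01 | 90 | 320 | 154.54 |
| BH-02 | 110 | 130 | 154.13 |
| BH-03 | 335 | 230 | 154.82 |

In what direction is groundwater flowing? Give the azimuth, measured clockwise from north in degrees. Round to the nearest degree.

Differences from BH-01: to BH-02 (Δx, Δy, Δh) = (20, -190, -0.41); to BH-03 = (245, -90, +0.28).
Determinant of the coordinate differences = 20·(-90) − 245·(-190) = 44750.
∂h/∂x = [(-0.41)·(-90) − (+0.28)·(-190)] / 44750 = +0.002013
∂h/∂y = [20·(+0.28) − 245·(-0.41)] / 44750 = +0.002370
Flow direction (−∇h) has components (-0.002013 E, -0.002370 N).
Azimuth = atan2(E, N) = atan2(-0.002013, -0.002370) = 220.4° ≈ 220°.

220°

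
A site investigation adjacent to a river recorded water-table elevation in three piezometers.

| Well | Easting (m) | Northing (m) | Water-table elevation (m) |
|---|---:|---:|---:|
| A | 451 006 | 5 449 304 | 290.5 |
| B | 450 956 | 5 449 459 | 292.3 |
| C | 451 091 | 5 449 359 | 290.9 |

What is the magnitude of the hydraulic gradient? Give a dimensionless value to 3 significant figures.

0.0111

Three-point gradient (reference A): Δ to B = (-50, 155, +1.8), Δ to C = (85, 55, +0.4).
∂h/∂x = -0.002323, ∂h/∂y = +0.01086 (det = -15925).
|∇h| = √(-0.002323² + 0.01086²) = 0.01111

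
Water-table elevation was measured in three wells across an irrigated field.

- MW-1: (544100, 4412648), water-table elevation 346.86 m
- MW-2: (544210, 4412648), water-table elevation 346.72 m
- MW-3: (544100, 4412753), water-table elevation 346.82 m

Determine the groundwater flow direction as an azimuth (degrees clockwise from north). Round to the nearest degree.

∂h/∂x = (346.72 − 346.86) / (544210 − 544100) = -0.001273
∂h/∂y = (346.82 − 346.86) / (4412753 − 4412648) = -0.0003810
Flow direction (−∇h) has components (+0.001273 E, +0.0003810 N).
Azimuth = atan2(E, N) = atan2(+0.001273, +0.0003810) = 73.3° ≈ 073°.

073°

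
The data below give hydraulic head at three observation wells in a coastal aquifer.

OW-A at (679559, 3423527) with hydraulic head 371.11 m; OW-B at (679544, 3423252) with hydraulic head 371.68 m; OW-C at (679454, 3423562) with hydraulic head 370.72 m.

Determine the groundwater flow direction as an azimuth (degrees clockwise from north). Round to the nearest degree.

307°

With h = a·x + b·y + c and OW-A as origin, the differences give:
  (-15)·a + (-275)·b = +0.57
  (-105)·a + 35·b = -0.39
Eliminate b (×35 and ×(-275), subtract): -29400·a = -87.300 → a = ∂h/∂x = +0.002969
Back-substitute: b = ∂h/∂y = -0.002235.
Flow direction (−∇h) has components (-0.002969 E, +0.002235 N).
Azimuth = atan2(E, N) = atan2(-0.002969, +0.002235) = 307.0° ≈ 307°.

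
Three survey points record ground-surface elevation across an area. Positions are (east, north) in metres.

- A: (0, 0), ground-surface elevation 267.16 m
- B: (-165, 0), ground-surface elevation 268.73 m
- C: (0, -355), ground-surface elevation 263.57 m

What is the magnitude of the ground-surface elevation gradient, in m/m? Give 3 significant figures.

∂z/∂x = (268.73 − 267.16) / (-165 − 0) = -0.009515
∂z/∂y = (263.57 − 267.16) / (-355 − 0) = +0.01011
|∇f| = √(-0.009515² + 0.01011²) = 0.01388 m/m

0.0139 m/m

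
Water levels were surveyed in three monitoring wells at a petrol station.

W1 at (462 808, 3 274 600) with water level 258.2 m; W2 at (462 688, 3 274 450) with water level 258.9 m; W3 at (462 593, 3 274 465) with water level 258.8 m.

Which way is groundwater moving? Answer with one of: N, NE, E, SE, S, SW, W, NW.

Differences from W1: to W2 (Δx, Δy, Δh) = (-120, -150, +0.7); to W3 = (-215, -135, +0.6).
Solve a·Δx + b·Δy = Δh: det = (-120)·(-135) − (-215)·(-150) = -16050.
∂h/∂x = [(+0.7)·(-135) − (+0.6)·(-150)] / -16050 = +0.0002804
∂h/∂y = [(-120)·(+0.6) − (-215)·(+0.7)] / -16050 = -0.004891
Flow = −∇h = (-0.0002804 east, +0.004891 north), which points north.

N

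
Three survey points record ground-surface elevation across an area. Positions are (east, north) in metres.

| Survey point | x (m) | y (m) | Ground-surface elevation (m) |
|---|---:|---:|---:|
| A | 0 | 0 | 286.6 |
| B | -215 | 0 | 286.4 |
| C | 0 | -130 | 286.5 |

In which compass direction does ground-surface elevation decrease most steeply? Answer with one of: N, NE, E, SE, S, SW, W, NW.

SW

∂z/∂x = (286.4 − 286.6) / (-215 − 0) = +0.0009302
∂z/∂y = (286.5 − 286.6) / (-130 − 0) = +0.0007692
Steepest decrease is along −∇f = (-0.0009302 E, -0.0007692 N) → southwest.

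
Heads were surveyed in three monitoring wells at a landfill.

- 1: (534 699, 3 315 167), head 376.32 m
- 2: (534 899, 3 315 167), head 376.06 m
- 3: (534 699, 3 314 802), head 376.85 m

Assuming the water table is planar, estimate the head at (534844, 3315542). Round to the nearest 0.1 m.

375.6 m

∂h/∂x = (376.06 − 376.32) / (534899 − 534699) = -0.001300
∂h/∂y = (376.85 − 376.32) / (3314802 − 3315167) = -0.001452
h(534844, 3315542) = 376.32 + (-0.001300)·(145) + (-0.001452)·(375) = 376.32 -0.188 -0.545 = 375.587 m.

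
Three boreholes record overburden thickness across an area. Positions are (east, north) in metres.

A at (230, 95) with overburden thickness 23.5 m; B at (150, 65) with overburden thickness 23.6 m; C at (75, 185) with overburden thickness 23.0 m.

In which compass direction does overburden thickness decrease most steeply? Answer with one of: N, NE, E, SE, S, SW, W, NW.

N

Taking A as reference: B−A = (-80, -30, +0.1); C−A = (-155, 90, -0.5).
Determinant of the coordinate differences = (-80)·90 − (-155)·(-30) = -11850.
∂d/∂x = [(+0.1)·90 − (-0.5)·(-30)] / -11850 = +0.0005063
∂d/∂y = [(-80)·(-0.5) − (-155)·(+0.1)] / -11850 = -0.004684
Steepest decrease is along −∇f = (-0.0005063 E, +0.004684 N) → north.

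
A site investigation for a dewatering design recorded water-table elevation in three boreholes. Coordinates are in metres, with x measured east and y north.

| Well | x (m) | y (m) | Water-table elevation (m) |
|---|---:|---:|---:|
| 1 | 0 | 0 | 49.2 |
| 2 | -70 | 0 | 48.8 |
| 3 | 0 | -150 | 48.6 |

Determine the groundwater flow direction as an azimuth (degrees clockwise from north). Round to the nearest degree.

∂h/∂x = (48.8 − 49.2) / (-70 − 0) = +0.005714
∂h/∂y = (48.6 − 49.2) / (-150 − 0) = +0.004000
Flow direction (−∇h) has components (-0.005714 E, -0.004000 N).
Azimuth = atan2(E, N) = atan2(-0.005714, -0.004000) = 235.0° ≈ 235°.

235°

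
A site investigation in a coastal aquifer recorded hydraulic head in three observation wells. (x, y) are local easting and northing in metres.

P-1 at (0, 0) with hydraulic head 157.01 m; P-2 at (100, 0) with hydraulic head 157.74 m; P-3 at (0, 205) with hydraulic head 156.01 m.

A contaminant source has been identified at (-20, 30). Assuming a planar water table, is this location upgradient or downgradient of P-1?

downgradient

∂h/∂x = (157.74 − 157.01) / (100 − 0) = +0.007300
∂h/∂y = (156.01 − 157.01) / (205 − 0) = -0.004878
Head at (-20, 30) = 157.01 + (+0.007300)·(-20) + (-0.004878)·(30) = 156.72 m.
That is lower than the 157.01 m at P-1, so the point is downgradient.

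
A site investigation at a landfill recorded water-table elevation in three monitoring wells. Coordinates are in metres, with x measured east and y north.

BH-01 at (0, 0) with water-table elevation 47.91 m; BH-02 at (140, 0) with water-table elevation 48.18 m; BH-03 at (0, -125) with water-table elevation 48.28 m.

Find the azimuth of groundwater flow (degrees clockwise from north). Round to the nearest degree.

327°

∂h/∂x = (48.18 − 47.91) / (140 − 0) = +0.001929
∂h/∂y = (48.28 − 47.91) / (-125 − 0) = -0.002960
Flow direction (−∇h) has components (-0.001929 E, +0.002960 N).
Azimuth = atan2(E, N) = atan2(-0.001929, +0.002960) = 326.9° ≈ 327°.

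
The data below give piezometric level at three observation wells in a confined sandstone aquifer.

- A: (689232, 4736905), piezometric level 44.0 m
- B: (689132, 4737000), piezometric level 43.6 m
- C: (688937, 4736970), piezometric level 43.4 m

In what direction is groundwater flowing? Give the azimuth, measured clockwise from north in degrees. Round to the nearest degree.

Taking A as reference: B−A = (-100, 95, -0.4); C−A = (-295, 65, -0.6).
Solve a·Δx + b·Δy = Δh: det = (-100)·65 − (-295)·95 = 21525.
∂h/∂x = [(-0.4)·65 − (-0.6)·95] / 21525 = +0.001440
∂h/∂y = [(-100)·(-0.6) − (-295)·(-0.4)] / 21525 = -0.002695
Flow direction (−∇h) has components (-0.001440 E, +0.002695 N).
Azimuth = atan2(E, N) = atan2(-0.001440, +0.002695) = 331.9° ≈ 332°.

332°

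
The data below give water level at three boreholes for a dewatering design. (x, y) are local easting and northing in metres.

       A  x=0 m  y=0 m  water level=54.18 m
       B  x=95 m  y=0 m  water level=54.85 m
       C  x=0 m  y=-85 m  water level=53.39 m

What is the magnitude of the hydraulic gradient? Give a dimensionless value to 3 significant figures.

∂h/∂x = (54.85 − 54.18) / (95 − 0) = +0.007053
∂h/∂y = (53.39 − 54.18) / (-85 − 0) = +0.009294
|∇h| = √(0.007053² + 0.009294²) = 0.01167

0.0117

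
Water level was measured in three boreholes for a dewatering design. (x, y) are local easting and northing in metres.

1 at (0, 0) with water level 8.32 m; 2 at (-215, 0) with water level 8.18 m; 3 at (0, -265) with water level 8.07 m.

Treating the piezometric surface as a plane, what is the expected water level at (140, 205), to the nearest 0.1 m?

∂h/∂x = (8.18 − 8.32) / (-215 − 0) = +0.0006512
∂h/∂y = (8.07 − 8.32) / (-265 − 0) = +0.0009434
h(140, 205) = 8.32 + (+0.0006512)·(140) + (+0.0009434)·(205) = 8.32 +0.091 +0.193 = 8.605 m.

8.6 m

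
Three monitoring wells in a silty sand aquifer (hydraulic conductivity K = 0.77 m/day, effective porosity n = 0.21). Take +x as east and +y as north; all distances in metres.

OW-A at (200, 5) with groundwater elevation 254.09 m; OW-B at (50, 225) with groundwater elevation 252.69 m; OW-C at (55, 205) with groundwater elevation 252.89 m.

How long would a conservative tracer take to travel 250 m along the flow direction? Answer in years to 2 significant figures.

13 years

Taking OW-A as reference: OW-B−OW-A = (-150, 220, -1.40); OW-C−OW-A = (-145, 200, -1.20).
Determinant of the coordinate differences = (-150)·200 − (-145)·220 = 1900.
∂h/∂x = [(-1.40)·200 − (-1.20)·220] / 1900 = -0.008421
∂h/∂y = [(-150)·(-1.20) − (-145)·(-1.40)] / 1900 = -0.01211
|∇h| = √(-0.008421² + -0.01211²) = 0.01475
Seepage velocity v = K·i/n = 0.77 × 0.01475 / 0.21 = 0.05408 m/day.
t = 250 / 0.05408 = 4623 days = 12.7 years.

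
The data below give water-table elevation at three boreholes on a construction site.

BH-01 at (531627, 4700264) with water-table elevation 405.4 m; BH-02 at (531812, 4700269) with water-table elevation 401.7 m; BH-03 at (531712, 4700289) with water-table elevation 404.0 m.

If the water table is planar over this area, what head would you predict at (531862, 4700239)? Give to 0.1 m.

400.3 m

Three-point gradient (reference BH-01): Δ to BH-02 = (185, 5, -3.7), Δ to BH-03 = (85, 25, -1.4).
∂h/∂x = -0.02036, ∂h/∂y = +0.01321 (det = 4200).
h(531862, 4700239) = 405.4 + (-0.02036)·(235) + (+0.01321)·(-25) = 405.4 -4.784 -0.330 = 400.286 m.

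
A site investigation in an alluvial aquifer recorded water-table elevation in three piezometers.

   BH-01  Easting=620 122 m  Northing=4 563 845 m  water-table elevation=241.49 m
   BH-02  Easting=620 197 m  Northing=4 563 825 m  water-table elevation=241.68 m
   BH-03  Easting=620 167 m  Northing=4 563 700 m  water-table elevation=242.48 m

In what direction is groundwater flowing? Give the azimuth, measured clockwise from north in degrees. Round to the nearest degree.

353°

Taking BH-01 as reference: BH-02−BH-01 = (75, -20, +0.19); BH-03−BH-01 = (45, -145, +0.99).
Solve a·Δx + b·Δy = Δh: det = 75·(-145) − 45·(-20) = -9975.
∂h/∂x = [(+0.19)·(-145) − (+0.99)·(-20)] / -9975 = +0.0007769
∂h/∂y = [75·(+0.99) − 45·(+0.19)] / -9975 = -0.006586
Flow direction (−∇h) has components (-0.0007769 E, +0.006586 N).
Azimuth = atan2(E, N) = atan2(-0.0007769, +0.006586) = 353.3° ≈ 353°.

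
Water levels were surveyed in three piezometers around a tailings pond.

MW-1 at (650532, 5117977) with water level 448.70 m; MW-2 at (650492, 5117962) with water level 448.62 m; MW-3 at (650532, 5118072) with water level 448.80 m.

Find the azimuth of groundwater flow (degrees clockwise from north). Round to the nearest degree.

237°

Differences from MW-1: to MW-2 (Δx, Δy, Δh) = (-40, -15, -0.08); to MW-3 = (0, 95, +0.10).
Solve a·Δx + b·Δy = Δh: det = (-40)·95 − 0·(-15) = -3800.
∂h/∂x = [(-0.08)·95 − (+0.10)·(-15)] / -3800 = +0.001605
∂h/∂y = [(-40)·(+0.10) − 0·(-0.08)] / -3800 = +0.001053
Flow direction (−∇h) has components (-0.001605 E, -0.001053 N).
Azimuth = atan2(E, N) = atan2(-0.001605, -0.001053) = 236.7° ≈ 237°.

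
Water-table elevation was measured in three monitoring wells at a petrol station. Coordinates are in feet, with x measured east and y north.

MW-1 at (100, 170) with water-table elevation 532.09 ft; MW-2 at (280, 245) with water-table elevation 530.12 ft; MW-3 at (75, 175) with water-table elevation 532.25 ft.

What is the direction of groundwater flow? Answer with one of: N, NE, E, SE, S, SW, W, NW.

NE

With h = a·x + b·y + c and MW-1 as origin, the differences give:
  180·a + 75·b = -1.97
  (-25)·a + 5·b = +0.16
Eliminate b (×5 and ×75, subtract): 2775·a = -21.850 → a = ∂h/∂x = -0.007874
Back-substitute: b = ∂h/∂y = -0.007369.
Flow = −∇h = (+0.007874 east, +0.007369 north), which points northeast.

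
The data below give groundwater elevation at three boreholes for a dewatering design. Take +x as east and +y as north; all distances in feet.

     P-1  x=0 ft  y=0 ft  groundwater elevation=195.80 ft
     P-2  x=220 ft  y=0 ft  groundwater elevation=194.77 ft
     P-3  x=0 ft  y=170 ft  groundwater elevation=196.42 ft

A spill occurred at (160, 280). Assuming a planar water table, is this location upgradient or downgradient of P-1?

upgradient

∂h/∂x = (194.77 − 195.80) / (220 − 0) = -0.004682
∂h/∂y = (196.42 − 195.80) / (170 − 0) = +0.003647
Head at (160, 280) = 195.80 + (-0.004682)·(160) + (+0.003647)·(280) = 196.07 ft.
That is higher than the 195.80 ft at P-1, so the point is upgradient.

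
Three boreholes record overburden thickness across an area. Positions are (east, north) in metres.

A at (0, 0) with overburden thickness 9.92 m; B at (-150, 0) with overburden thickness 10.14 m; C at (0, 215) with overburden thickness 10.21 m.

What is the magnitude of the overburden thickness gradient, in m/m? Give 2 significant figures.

0.0020 m/m

∂d/∂x = (10.14 − 9.92) / (-150 − 0) = -0.001467
∂d/∂y = (10.21 − 9.92) / (215 − 0) = +0.001349
|∇f| = √(-0.001467² + 0.001349²) = 0.001993 m/m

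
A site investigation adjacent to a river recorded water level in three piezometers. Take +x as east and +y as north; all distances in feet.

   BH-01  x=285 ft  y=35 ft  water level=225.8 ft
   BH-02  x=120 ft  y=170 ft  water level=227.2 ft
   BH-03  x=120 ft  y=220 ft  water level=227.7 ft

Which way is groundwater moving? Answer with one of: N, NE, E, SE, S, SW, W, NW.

Differences from BH-01: to BH-02 (Δx, Δy, Δh) = (-165, 135, +1.4); to BH-03 = (-165, 185, +1.9).
Solve a·Δx + b·Δy = Δh: det = (-165)·185 − (-165)·135 = -8250.
∂h/∂x = [(+1.4)·185 − (+1.9)·135] / -8250 = -0.0003030
∂h/∂y = [(-165)·(+1.9) − (-165)·(+1.4)] / -8250 = +0.01000
Flow = −∇h = (+0.0003030 east, -0.01000 north), which points south.

S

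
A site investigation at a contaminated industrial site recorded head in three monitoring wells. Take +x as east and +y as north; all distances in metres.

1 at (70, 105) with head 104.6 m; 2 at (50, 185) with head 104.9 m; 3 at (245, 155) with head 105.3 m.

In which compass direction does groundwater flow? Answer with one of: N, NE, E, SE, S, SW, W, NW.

SW

Taking 1 as reference: 2−1 = (-20, 80, +0.3); 3−1 = (175, 50, +0.7).
Determinant of the coordinate differences = (-20)·50 − 175·80 = -15000.
∂h/∂x = [(+0.3)·50 − (+0.7)·80] / -15000 = +0.002733
∂h/∂y = [(-20)·(+0.7) − 175·(+0.3)] / -15000 = +0.004433
Flow = −∇h = (-0.002733 east, -0.004433 north), which points southwest.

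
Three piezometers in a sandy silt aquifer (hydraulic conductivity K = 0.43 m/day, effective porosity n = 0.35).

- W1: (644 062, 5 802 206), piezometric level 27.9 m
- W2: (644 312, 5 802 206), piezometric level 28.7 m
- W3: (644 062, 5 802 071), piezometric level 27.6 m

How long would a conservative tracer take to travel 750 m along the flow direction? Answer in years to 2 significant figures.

430 years

∂h/∂x = (28.7 − 27.9) / (644312 − 644062) = +0.003200
∂h/∂y = (27.6 − 27.9) / (5802071 − 5802206) = +0.002222
|∇h| = √(0.003200² + 0.002222²) = 0.003896
Seepage velocity v = K·i/n = 0.43 × 0.003896 / 0.35 = 0.004787 m/day.
t = 750 / 0.004787 = 1.567e+05 days = 429 years.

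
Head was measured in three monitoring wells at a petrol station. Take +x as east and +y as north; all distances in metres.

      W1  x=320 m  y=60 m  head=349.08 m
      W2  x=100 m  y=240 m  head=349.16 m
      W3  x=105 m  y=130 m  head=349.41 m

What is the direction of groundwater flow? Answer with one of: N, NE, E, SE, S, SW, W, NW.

Differences from W1: to W2 (Δx, Δy, Δh) = (-220, 180, +0.08); to W3 = (-215, 70, +0.33).
Determinant of the coordinate differences = (-220)·70 − (-215)·180 = 23300.
∂h/∂x = [(+0.08)·70 − (+0.33)·180] / 23300 = -0.002309
∂h/∂y = [(-220)·(+0.33) − (-215)·(+0.08)] / 23300 = -0.002378
Flow = −∇h = (+0.002309 east, +0.002378 north), which points northeast.

NE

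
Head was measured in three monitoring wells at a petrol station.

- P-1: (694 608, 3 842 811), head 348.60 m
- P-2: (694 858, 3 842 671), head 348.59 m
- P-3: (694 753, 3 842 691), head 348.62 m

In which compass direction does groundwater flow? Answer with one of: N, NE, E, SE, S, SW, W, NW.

Taking P-1 as reference: P-2−P-1 = (250, -140, -0.01); P-3−P-1 = (145, -120, +0.02).
Solve a·Δx + b·Δy = Δh: det = 250·(-120) − 145·(-140) = -9700.
∂h/∂x = [(-0.01)·(-120) − (+0.02)·(-140)] / -9700 = -0.0004124
∂h/∂y = [250·(+0.02) − 145·(-0.01)] / -9700 = -0.0006649
Flow = −∇h = (+0.0004124 east, +0.0006649 north), which points northeast.

NE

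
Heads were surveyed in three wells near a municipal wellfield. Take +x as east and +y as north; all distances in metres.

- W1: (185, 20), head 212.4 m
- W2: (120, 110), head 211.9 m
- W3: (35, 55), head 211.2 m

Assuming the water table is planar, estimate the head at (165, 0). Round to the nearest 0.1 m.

212.2 m

Taking W1 as reference: W2−W1 = (-65, 90, -0.5); W3−W1 = (-150, 35, -1.2).
Determinant of the coordinate differences = (-65)·35 − (-150)·90 = 11225.
∂h/∂x = [(-0.5)·35 − (-1.2)·90] / 11225 = +0.008062
∂h/∂y = [(-65)·(-1.2) − (-150)·(-0.5)] / 11225 = +0.0002673
h(165, 0) = 212.4 + (+0.008062)·(-20) + (+0.0002673)·(-20) = 212.4 -0.161 -0.005 = 212.233 m.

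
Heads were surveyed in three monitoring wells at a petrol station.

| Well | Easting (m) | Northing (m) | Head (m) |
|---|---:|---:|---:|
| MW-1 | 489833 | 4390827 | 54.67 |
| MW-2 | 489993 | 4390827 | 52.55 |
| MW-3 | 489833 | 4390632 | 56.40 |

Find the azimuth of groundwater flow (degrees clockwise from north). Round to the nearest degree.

∂h/∂x = (52.55 − 54.67) / (489993 − 489833) = -0.01325
∂h/∂y = (56.40 − 54.67) / (4390632 − 4390827) = -0.008872
Flow direction (−∇h) has components (+0.01325 E, +0.008872 N).
Azimuth = atan2(E, N) = atan2(+0.01325, +0.008872) = 56.2° ≈ 056°.

056°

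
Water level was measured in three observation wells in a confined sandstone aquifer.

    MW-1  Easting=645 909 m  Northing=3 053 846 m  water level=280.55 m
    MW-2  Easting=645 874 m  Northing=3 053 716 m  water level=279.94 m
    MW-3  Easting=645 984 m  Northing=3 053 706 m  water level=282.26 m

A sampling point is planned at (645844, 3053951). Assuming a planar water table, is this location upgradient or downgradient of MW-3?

downgradient

Taking MW-1 as reference: MW-2−MW-1 = (-35, -130, -0.61); MW-3−MW-1 = (75, -140, +1.71).
Solve a·Δx + b·Δy = Δh: det = (-35)·(-140) − 75·(-130) = 14650.
∂h/∂x = [(-0.61)·(-140) − (+1.71)·(-130)] / 14650 = +0.02100
∂h/∂y = [(-35)·(+1.71) − 75·(-0.61)] / 14650 = -0.0009625
Head at (645844, 3053951) = 280.55 + (+0.02100)·(-65) + (-0.0009625)·(105) = 279.08 m.
That is lower than the 282.26 m at MW-3, so the point is downgradient.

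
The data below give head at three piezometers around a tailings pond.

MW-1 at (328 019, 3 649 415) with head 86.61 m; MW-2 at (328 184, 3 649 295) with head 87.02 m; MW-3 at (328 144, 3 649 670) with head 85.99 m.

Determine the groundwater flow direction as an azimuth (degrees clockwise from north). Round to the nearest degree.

Taking MW-1 as reference: MW-2−MW-1 = (165, -120, +0.41); MW-3−MW-1 = (125, 255, -0.62).
Solve a·Δx + b·Δy = Δh: det = 165·255 − 125·(-120) = 57075.
∂h/∂x = [(+0.41)·255 − (-0.62)·(-120)] / 57075 = +0.0005283
∂h/∂y = [165·(-0.62) − 125·(+0.41)] / 57075 = -0.002690
Flow direction (−∇h) has components (-0.0005283 E, +0.002690 N).
Azimuth = atan2(E, N) = atan2(-0.0005283, +0.002690) = 348.9° ≈ 349°.

349°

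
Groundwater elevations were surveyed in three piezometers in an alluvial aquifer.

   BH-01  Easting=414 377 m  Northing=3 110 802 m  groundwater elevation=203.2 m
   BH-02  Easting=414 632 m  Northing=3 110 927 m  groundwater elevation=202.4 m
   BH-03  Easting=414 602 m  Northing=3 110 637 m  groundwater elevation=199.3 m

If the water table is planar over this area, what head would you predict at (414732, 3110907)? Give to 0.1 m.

Taking BH-01 as reference: BH-02−BH-01 = (255, 125, -0.8); BH-03−BH-01 = (225, -165, -3.9).
Solve a·Δx + b·Δy = Δh: det = 255·(-165) − 225·125 = -70200.
∂h/∂x = [(-0.8)·(-165) − (-3.9)·125] / -70200 = -0.008825
∂h/∂y = [255·(-3.9) − 225·(-0.8)] / -70200 = +0.01160
h(414732, 3110907) = 203.2 + (-0.008825)·(355) + (+0.01160)·(105) = 203.2 -3.133 +1.218 = 201.285 m.

201.3 m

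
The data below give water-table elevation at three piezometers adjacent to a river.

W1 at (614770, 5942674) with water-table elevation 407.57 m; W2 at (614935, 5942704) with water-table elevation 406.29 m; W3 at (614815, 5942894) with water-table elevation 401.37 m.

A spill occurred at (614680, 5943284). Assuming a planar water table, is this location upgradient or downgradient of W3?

downgradient

With h = a·x + b·y + c and W1 as origin, the differences give:
  165·a + 30·b = -1.28
  45·a + 220·b = -6.20
Eliminate b (×220 and ×30, subtract): 34950·a = -95.600 → a = ∂h/∂x = -0.002735
Back-substitute: b = ∂h/∂y = -0.02762.
Head at (614680, 5943284) = 407.57 + (-0.002735)·(-90) + (-0.02762)·(610) = 390.97 m.
That is lower than the 401.37 m at W3, so the point is downgradient.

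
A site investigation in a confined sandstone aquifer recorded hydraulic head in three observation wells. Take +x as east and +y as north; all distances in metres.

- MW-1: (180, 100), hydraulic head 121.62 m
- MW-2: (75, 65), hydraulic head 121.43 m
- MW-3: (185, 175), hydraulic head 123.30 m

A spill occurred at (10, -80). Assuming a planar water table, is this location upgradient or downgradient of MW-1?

downgradient

With h = a·x + b·y + c and MW-1 as origin, the differences give:
  (-105)·a + (-35)·b = -0.19
  5·a + 75·b = +1.68
Eliminate b (×75 and ×(-35), subtract): -7700·a = 44.550 → a = ∂h/∂x = -0.005786
Back-substitute: b = ∂h/∂y = +0.02279.
Head at (10, -80) = 121.62 + (-0.005786)·(-170) + (+0.02279)·(-180) = 118.50 m.
That is lower than the 121.62 m at MW-1, so the point is downgradient.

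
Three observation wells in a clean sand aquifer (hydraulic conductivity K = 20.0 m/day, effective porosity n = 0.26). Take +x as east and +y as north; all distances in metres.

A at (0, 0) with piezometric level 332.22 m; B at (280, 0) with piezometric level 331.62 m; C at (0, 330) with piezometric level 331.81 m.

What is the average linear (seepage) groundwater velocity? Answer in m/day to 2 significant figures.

0.19 m/day

∂h/∂x = (331.62 − 332.22) / (280 − 0) = -0.002143
∂h/∂y = (331.81 − 332.22) / (330 − 0) = -0.001242
|∇h| = √(-0.002143² + -0.001242²) = 0.002477
Seepage velocity v = K·i/n = 20.0 × 0.002477 / 0.26 = 0.1905 m/day.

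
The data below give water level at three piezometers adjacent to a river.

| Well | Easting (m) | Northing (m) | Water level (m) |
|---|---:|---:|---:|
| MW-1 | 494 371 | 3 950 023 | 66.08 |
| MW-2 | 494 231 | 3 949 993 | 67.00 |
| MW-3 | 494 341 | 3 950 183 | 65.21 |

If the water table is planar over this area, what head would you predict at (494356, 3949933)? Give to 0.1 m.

66.7 m

Differences from MW-1: to MW-2 (Δx, Δy, Δh) = (-140, -30, +0.92); to MW-3 = (-30, 160, -0.87).
Determinant of the coordinate differences = (-140)·160 − (-30)·(-30) = -23300.
∂h/∂x = [(+0.92)·160 − (-0.87)·(-30)] / -23300 = -0.005197
∂h/∂y = [(-140)·(-0.87) − (-30)·(+0.92)] / -23300 = -0.006412
h(494356, 3949933) = 66.08 + (-0.005197)·(-15) + (-0.006412)·(-90) = 66.08 +0.078 +0.577 = 66.735 m.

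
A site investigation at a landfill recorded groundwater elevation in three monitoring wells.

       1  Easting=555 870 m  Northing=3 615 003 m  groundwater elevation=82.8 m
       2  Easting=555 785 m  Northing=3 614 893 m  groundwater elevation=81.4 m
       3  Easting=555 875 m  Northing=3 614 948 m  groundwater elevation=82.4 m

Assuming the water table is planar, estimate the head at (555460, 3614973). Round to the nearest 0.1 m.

80.0 m

Differences from 1: to 2 (Δx, Δy, Δh) = (-85, -110, -1.4); to 3 = (5, -55, -0.4).
Determinant of the coordinate differences = (-85)·(-55) − 5·(-110) = 5225.
∂h/∂x = [(-1.4)·(-55) − (-0.4)·(-110)] / 5225 = +0.006316
∂h/∂y = [(-85)·(-0.4) − 5·(-1.4)] / 5225 = +0.007847
h(555460, 3614973) = 82.8 + (+0.006316)·(-410) + (+0.007847)·(-30) = 82.8 -2.589 -0.235 = 79.975 m.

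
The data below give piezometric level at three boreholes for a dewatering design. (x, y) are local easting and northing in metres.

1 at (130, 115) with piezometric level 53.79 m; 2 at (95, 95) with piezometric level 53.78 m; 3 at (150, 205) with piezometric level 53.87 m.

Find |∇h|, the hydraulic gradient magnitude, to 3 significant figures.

Differences from 1: to 2 (Δx, Δy, Δh) = (-35, -20, -0.01); to 3 = (20, 90, +0.08).
Solve a·Δx + b·Δy = Δh: det = (-35)·90 − 20·(-20) = -2750.
∂h/∂x = [(-0.01)·90 − (+0.08)·(-20)] / -2750 = -0.0002545
∂h/∂y = [(-35)·(+0.08) − 20·(-0.01)] / -2750 = +0.0009455
|∇h| = √(-0.0002545² + 0.0009455²) = 0.0009792

0.000979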